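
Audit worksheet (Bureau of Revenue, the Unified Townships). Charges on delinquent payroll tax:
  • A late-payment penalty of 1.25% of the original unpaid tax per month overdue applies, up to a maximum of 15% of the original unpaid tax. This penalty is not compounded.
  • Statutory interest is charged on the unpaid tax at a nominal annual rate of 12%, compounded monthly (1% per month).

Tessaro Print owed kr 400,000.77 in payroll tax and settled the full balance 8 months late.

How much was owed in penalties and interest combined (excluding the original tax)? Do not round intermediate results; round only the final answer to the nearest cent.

kr 73,142.82

Penalty: 8 × 1.25% × kr 400,000.77 = kr 40,000.08… (below the 15% cap of kr 60,000.12…)
Interest: kr 400,000.77 × ((1 + 0.01)^8 − 1) = kr 400,000.77 × 0.0828567… = kr 33,142.7461…
Penalties + interest = kr 40,000.0770 + kr 33,142.7461… = kr 73,142.82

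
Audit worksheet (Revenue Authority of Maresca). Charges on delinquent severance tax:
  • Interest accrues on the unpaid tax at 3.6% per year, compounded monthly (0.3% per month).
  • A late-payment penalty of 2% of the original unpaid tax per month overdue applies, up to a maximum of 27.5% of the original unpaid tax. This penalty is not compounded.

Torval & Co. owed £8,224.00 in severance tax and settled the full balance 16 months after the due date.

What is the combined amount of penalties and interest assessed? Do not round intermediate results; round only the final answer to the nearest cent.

£2,665.36

Penalty (uncapped): 16 × 2% × £8,224.00 = £2,631.68; cap = 27.5% × £8,224.00 = £2,261.60 → penalty = £2,261.60
Interest: £8,224.00 × ((1 + 0.003)^16 − 1) = £8,224.00 × 0.0490953… = £403.7595…
Penalties + interest = £2,261.6000 + £403.7595… = £2,665.36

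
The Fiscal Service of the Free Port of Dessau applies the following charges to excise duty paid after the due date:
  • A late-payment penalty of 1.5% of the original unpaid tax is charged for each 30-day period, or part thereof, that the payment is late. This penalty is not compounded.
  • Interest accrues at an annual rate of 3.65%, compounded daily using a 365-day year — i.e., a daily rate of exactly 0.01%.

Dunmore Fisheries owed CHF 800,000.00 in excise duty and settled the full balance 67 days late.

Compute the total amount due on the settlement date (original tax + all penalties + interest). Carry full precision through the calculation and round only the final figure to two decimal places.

CHF 841,377.73

Penalty periods: ⌈67/30⌉ = 3; penalty = 3 × 1.5% × CHF 800,000.00 = CHF 36,000.00
Interest: CHF 800,000.00 × ((1 + 0.0001)^67 − 1) = CHF 800,000.00 × 0.00672216… = CHF 5,377.7264…
Total = CHF 800,000.00 + CHF 36,000.0000 + CHF 5,377.7264… = CHF 841,377.73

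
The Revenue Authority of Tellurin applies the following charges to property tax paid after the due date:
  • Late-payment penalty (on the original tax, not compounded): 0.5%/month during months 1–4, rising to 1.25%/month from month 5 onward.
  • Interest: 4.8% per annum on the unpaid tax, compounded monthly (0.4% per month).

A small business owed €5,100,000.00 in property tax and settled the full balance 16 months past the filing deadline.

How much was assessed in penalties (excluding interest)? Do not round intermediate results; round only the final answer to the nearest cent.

€867,000.00

Penalty, months 1–4: 4 × 0.5% × €5,100,000.00 = €102,000.00
Penalty, months 5–16: 12 × 1.25% × €5,100,000.00 = €765,000.00
Total penalty = €102,000.00 + €765,000.00 = €867,000.00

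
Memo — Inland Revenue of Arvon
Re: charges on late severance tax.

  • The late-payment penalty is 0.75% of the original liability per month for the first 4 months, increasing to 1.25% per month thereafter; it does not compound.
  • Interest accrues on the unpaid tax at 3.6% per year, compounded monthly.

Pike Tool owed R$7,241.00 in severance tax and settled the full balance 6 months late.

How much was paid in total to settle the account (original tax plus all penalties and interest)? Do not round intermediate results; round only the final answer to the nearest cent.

Penalty, months 1–4: 4 × 0.75% × R$7,241.00 = R$217.23
Penalty, months 5–6: 2 × 1.25% × R$7,241.00 = R$181.03…
Interest (3.6%/yr ÷ 12 = 0.3%/month): R$7,241.00 × ((1 + 0.003)^6 − 1) = R$131.3195…
Total = R$7,241.00 + R$398.2550 + R$131.3195… = R$7,770.57

R$7,770.57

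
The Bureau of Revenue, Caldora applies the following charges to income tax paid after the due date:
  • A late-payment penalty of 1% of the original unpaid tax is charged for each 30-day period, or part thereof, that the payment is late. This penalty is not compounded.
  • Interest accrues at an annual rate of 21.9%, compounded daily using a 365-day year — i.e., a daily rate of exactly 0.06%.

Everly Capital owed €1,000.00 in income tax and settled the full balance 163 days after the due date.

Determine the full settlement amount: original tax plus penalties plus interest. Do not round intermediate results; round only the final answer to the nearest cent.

€1,162.71

Penalty periods: ⌈163/30⌉ = 6; penalty = 6 × 1% × €1,000.00 = €60.00
Interest: €1,000.00 × ((1 + 0.0006)^163 − 1) = €1,000.00 × 0.10270987… = €102.7099…
Total = €1,000.00 + €60.0000 + €102.7099… = €1,162.71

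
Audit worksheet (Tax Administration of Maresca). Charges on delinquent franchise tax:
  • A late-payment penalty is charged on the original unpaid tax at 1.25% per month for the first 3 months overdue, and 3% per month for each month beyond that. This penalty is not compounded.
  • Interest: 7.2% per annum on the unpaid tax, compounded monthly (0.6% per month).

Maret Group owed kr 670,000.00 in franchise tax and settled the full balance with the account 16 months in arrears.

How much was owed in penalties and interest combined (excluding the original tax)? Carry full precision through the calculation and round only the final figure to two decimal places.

Penalty, months 1–3: 3 × 1.25% × kr 670,000.00 = kr 25,125.00
Penalty, months 4–16: 13 × 3% × kr 670,000.00 = kr 261,300.00
Interest: kr 670,000.00 × ((1 + 0.006)^16 − 1) = kr 670,000.00 × 0.1004434… = kr 67,297.0466…
Penalties + interest = kr 286,425.0000 + kr 67,297.0466… = kr 353,722.05

kr 353,722.05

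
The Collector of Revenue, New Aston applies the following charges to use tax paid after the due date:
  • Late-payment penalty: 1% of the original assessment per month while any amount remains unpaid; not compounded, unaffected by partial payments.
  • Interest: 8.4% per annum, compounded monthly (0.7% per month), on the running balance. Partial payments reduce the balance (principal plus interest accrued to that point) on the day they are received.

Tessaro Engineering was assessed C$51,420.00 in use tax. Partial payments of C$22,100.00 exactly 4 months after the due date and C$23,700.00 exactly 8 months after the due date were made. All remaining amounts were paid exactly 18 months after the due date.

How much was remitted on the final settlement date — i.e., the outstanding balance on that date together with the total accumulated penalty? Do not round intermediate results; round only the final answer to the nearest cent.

C$17,775.39

Balance at month 4: C$51,420.0000 × (1 + 0.007)^4 = C$52,874.9482…
After C$22,100.00 payment: C$52,874.9482… − C$22,100.00 = C$30,774.9482…
Balance at month 8: C$30,774.9482… × (1 + 0.007)^4 = C$31,645.7368…
After C$23,700.00 payment: C$31,645.7368… − C$23,700.00 = C$7,945.7368…
Balance at month 18: C$7,945.7368… × (1 + 0.007)^10 = C$8,519.7898…
Penalty: 18 × 1% × C$51,420.00 = C$9,255.60
Final settlement = outstanding balance + penalty = C$8,519.7898… + C$9,255.60 = C$17,775.39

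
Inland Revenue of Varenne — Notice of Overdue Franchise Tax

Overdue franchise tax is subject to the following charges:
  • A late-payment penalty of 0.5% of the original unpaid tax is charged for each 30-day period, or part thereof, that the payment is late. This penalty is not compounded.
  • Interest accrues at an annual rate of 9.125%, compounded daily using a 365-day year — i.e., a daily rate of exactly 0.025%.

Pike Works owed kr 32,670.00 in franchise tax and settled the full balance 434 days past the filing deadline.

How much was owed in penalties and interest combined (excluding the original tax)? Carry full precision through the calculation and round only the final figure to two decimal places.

Penalty periods: ⌈434/30⌉ = 15; penalty = 15 × 0.5% × kr 32,670.00 = kr 2,450.25
Interest: kr 32,670.00 × ((1 + 0.00025)^434 − 1) = kr 32,670.00 × 0.11458979… = kr 3,743.6486…
Penalties + interest = kr 2,450.2500 + kr 3,743.6486… = kr 6,193.90

kr 6,193.90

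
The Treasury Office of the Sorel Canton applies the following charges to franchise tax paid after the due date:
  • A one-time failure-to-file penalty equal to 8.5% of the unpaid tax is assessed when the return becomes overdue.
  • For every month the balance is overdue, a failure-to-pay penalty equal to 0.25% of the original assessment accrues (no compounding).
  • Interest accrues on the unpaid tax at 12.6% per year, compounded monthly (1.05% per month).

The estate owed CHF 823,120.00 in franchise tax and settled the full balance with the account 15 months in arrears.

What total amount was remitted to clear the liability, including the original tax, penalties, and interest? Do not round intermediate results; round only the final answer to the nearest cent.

CHF 1,063,569.77

Failure-to-file penalty: 8.5% × CHF 823,120.00 = CHF 69,965.20
Failure-to-pay penalty = 0.25% × CHF 823,120.00 × 15 mo = CHF 30,867.00
Interest: CHF 823,120.00 × ((1 + 0.0105)^15 − 1) = CHF 823,120.00 × 0.1696200… = CHF 139,617.5742…
Total = CHF 823,120.00 + CHF 100,832.2000 + CHF 139,617.5742… = CHF 1,063,569.77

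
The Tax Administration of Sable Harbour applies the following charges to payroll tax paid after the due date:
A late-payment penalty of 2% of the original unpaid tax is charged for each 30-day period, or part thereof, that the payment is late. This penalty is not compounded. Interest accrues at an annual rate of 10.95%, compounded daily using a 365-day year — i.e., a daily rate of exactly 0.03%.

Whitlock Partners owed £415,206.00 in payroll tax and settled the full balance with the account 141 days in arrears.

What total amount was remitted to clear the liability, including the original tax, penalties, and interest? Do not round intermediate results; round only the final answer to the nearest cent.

Penalty periods: ⌈141/30⌉ = 5; penalty = 5 × 2% × £415,206.00 = £41,520.60
Interest: £415,206.00 × ((1 + 0.0003)^141 − 1) = £415,206.00 × 0.04320078… = £17,937.2215…
Total = £415,206.00 + £41,520.6000 + £17,937.2215… = £474,663.82

£474,663.82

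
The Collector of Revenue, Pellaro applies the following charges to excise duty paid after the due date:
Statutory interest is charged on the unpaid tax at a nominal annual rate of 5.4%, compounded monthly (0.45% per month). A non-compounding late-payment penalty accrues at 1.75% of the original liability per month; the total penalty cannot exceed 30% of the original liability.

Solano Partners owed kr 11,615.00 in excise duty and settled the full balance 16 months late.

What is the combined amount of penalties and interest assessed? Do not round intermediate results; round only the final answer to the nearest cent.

Penalty: 16 × 1.75% × kr 11,615.00 = kr 3,252.20 (below the 30% cap of kr 3,484.50)
Interest: kr 11,615.00 × ((1 + 0.0045)^16 − 1) = kr 11,615.00 × 0.0744818… = kr 865.1059…
Penalties + interest = kr 3,252.2000 + kr 865.1059… = kr 4,117.31

kr 4,117.31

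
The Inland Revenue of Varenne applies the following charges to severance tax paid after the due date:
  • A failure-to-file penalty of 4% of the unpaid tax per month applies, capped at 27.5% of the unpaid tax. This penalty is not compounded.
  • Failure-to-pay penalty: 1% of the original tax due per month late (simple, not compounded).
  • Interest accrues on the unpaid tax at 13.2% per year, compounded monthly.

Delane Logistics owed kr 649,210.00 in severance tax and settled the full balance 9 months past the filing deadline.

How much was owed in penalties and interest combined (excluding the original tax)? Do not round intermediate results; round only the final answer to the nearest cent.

Failure-to-file: 9 × 4% × kr 649,210.00 = kr 233,715.60, capped at 27.5% × kr 649,210.00 = kr 178,532.75
Failure-to-pay penalty: 9 × 1% × kr 649,210.00 = kr 58,428.90
Interest (13.2%/yr ÷ 12 = 1.1%/month): kr 649,210.00 × ((1 + 0.011)^9 − 1) = kr 67,173.5439…
Penalties + interest = kr 236,961.6500 + kr 67,173.5439… = kr 304,135.19

kr 304,135.19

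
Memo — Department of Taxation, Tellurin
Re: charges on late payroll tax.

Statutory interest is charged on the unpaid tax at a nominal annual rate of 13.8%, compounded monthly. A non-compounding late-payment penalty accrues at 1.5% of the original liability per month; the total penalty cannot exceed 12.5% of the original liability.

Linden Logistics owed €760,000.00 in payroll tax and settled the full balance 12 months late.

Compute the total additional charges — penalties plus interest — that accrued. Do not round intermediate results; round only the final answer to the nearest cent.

Penalty (uncapped): 12 × 1.5% × €760,000.00 = €136,800.00; cap = 12.5% × €760,000.00 = €95,000.00 → penalty = €95,000.00
Interest (13.8%/yr ÷ 12 = 1.15%/month): €760,000.00 × ((1 + 0.0115)^12 − 1) = €111,774.6528…
Penalties + interest = €95,000.0000 + €111,774.6528… = €206,774.65

€206,774.65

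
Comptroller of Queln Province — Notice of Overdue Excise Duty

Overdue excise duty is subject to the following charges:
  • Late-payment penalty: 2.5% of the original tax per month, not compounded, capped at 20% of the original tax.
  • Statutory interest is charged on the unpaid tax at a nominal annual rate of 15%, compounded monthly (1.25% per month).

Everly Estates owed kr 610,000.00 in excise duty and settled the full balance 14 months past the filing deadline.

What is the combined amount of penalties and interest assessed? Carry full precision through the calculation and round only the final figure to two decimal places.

Penalty (uncapped): 14 × 2.5% × kr 610,000.00 = kr 213,500.00; cap = 20% × kr 610,000.00 = kr 122,000.00 → penalty = kr 122,000.00
Interest: kr 610,000.00 × ((1 + 0.0125)^14 − 1) = kr 610,000.00 × 0.1899547… = kr 115,872.3966…
Penalties + interest = kr 122,000.0000 + kr 115,872.3966… = kr 237,872.40

kr 237,872.40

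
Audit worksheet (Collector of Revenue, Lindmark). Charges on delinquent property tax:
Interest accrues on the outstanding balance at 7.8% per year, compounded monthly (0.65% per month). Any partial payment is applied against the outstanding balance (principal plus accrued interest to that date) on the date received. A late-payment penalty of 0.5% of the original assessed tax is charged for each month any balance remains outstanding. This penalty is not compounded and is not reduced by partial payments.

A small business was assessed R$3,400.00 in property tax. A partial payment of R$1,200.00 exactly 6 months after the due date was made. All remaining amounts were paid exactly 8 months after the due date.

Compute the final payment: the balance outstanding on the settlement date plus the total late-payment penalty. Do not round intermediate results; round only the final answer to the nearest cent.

R$2,501.22

Balance at month 6: R$3,400.0000 × (1 + 0.0065)^6 = R$3,534.7735…
After R$1,200.00 payment: R$3,534.7735… − R$1,200.00 = R$2,334.7735…
Balance at month 8: R$2,334.7735… × (1 + 0.0065)^2 = R$2,365.2242…
Penalty: 8 × 0.5% × R$3,400.00 = R$136.00
Final settlement = outstanding balance + penalty = R$2,365.2242… + R$136.00 = R$2,501.22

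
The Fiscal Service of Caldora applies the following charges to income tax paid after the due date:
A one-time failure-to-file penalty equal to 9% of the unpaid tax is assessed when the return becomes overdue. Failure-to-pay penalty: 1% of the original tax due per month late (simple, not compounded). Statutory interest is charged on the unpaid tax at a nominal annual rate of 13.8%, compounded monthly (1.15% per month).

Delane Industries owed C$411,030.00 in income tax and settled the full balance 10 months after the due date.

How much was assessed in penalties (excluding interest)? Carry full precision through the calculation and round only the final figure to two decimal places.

Failure-to-file penalty: 9% × C$411,030.00 = C$36,992.70
Failure-to-pay penalty: 10 × 1% × C$411,030.00 = C$41,103.00
Total penalty = C$36,992.70 + C$41,103.00 = C$78,095.70

C$78,095.70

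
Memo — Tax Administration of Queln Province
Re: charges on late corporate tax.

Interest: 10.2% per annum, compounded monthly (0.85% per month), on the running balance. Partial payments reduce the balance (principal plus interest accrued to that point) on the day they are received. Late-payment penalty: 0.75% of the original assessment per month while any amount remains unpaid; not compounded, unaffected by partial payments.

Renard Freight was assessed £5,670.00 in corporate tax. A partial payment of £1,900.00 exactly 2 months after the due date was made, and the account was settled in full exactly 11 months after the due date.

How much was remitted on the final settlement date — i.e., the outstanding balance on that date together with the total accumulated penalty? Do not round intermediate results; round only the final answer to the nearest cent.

Balance at month 2: £5,670.0000 × (1 + 0.0085)^2 = £5,766.7997…
After £1,900.00 payment: £5,766.7997… − £1,900.00 = £3,866.7997…
Balance at month 11: £3,866.7997… × (1 + 0.0085)^9 = £4,172.8694…
Penalty: 11 × 0.75% × £5,670.00 = £467.78…
Final settlement = outstanding balance + penalty = £4,172.8694… + £467.78… = £4,640.64

£4,640.64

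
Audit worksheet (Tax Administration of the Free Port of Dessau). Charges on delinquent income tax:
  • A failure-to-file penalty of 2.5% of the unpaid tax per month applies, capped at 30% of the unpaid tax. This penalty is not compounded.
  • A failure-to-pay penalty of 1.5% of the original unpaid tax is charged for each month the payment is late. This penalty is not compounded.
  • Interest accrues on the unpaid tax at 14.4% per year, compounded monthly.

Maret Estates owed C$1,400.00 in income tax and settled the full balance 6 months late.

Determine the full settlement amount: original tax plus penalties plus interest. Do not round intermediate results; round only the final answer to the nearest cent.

Failure-to-file: 6 × 2.5% × C$1,400.00 = C$210.00 (under the 30% cap)
Failure-to-pay penalty: 6 × 1.5% × C$1,400.00 = C$126.00
Interest (14.4%/yr ÷ 12 = 1.2%/month): C$1,400.00 × ((1 + 0.012)^6 − 1) = C$103.8728…
Total = C$1,400.00 + C$336.0000 + C$103.8728… = C$1,839.87

C$1,839.87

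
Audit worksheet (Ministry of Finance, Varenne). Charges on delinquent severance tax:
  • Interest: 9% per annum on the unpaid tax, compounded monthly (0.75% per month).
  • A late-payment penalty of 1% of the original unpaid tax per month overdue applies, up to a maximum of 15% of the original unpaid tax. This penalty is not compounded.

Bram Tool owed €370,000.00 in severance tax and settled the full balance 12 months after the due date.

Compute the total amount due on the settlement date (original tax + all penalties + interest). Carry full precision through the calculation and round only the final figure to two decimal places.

€449,108.55

Penalty: 12 × 1% × €370,000.00 = €44,400.00 (below the 15% cap of €55,500.00)
Interest: €370,000.00 × ((1 + 0.0075)^12 − 1) = €370,000.00 × 0.0938069… = €34,708.5521…
Total = €370,000.00 + €44,400.0000 + €34,708.5521… = €449,108.55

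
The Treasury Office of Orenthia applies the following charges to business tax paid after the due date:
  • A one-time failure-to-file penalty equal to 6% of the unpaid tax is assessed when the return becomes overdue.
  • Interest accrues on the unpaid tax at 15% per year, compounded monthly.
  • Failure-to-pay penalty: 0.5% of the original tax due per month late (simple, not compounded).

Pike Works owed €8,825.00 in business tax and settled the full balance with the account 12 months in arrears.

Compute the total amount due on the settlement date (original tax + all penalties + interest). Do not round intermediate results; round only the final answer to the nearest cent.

Failure-to-file penalty: 6% × €8,825.00 = €529.50
Failure-to-pay penalty: 12 × 0.5% × €8,825.00 = €529.50
Interest (15%/yr ÷ 12 = 1.25%/month): €8,825.00 × ((1 + 0.0125)^12 − 1) = €1,418.6586…
Total = €8,825.00 + €1,059.0000 + €1,418.6586… = €11,302.66

€11,302.66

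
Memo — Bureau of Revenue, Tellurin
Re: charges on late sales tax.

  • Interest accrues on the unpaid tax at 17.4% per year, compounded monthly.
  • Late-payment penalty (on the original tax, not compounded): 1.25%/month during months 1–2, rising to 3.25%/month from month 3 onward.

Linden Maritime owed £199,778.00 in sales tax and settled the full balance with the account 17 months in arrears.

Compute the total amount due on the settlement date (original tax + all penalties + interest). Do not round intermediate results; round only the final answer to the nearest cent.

Penalty, months 1–2: 2 × 1.25% × £199,778.00 = £4,994.45
Penalty, months 3–17: 15 × 3.25% × £199,778.00 = £97,391.78…
Interest (17.4%/yr ÷ 12 = 1.45%/month): £199,778.00 × ((1 + 0.0145)^17 − 1) = £55,393.7161…
Total = £199,778.00 + £102,386.2250 + £55,393.7161… = £357,557.94

£357,557.94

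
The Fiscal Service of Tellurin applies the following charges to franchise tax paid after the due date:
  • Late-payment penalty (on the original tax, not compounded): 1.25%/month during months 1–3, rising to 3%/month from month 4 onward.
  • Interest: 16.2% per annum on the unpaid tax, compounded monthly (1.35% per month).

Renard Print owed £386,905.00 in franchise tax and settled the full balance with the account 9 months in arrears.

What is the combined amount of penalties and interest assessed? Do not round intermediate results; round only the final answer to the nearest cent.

Penalty, months 1–3: 3 × 1.25% × £386,905.00 = £14,508.94…
Penalty, months 4–9: 6 × 3% × £386,905.00 = £69,642.90
Interest: £386,905.00 × ((1 + 0.0135)^9 − 1) = £386,905.00 × 0.1282719… = £49,629.0447…
Penalties + interest = £84,151.8375 + £49,629.0447… = £133,780.88

£133,780.88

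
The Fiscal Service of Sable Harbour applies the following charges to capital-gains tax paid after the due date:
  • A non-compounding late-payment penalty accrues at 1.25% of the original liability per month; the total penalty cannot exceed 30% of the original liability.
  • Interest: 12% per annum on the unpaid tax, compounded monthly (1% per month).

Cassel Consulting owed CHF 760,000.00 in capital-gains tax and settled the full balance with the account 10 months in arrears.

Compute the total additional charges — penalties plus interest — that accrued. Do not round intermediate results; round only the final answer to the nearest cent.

CHF 174,512.82

Penalty: 10 × 1.25% × CHF 760,000.00 = CHF 95,000.00 (below the 30% cap of CHF 228,000.00)
Interest: CHF 760,000.00 × ((1 + 0.01)^10 − 1) = CHF 760,000.00 × 0.1046221… = CHF 79,512.8153…
Penalties + interest = CHF 95,000.0000 + CHF 79,512.8153… = CHF 174,512.82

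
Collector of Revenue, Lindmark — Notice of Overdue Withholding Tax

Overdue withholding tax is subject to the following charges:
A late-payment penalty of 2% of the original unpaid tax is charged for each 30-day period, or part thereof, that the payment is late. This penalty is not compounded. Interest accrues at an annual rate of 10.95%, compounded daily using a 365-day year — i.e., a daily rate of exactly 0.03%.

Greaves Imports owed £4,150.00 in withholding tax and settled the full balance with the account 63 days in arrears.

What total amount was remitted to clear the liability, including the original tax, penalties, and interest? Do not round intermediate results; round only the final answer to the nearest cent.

Penalty periods: ⌈63/30⌉ = 3; penalty = 3 × 2% × £4,150.00 = £249.00
Interest: £4,150.00 × ((1 + 0.0003)^63 − 1) = £4,150.00 × 0.01907685… = £79.1689…
Total = £4,150.00 + £249.0000 + £79.1689… = £4,478.17

£4,478.17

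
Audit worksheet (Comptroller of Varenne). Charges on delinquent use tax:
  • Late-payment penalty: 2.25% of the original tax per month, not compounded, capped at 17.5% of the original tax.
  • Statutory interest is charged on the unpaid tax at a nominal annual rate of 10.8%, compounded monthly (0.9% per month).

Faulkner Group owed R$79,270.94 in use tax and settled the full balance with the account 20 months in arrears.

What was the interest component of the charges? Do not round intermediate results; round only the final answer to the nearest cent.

R$15,557.22

Interest: R$79,270.94 × ((1 + 0.009)^20 − 1) = R$79,270.94 × 0.1962538… = R$15,557.2220…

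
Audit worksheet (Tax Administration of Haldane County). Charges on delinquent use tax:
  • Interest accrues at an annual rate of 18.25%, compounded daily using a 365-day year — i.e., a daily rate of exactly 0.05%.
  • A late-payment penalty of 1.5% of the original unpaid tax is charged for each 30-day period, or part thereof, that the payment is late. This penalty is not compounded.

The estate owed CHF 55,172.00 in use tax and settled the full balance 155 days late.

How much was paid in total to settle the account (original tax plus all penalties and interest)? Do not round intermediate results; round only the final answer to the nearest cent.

Penalty periods: ⌈155/30⌉ = 6; penalty = 6 × 1.5% × CHF 55,172.00 = CHF 4,965.48
Interest: CHF 55,172.00 × ((1 + 0.0005)^155 − 1) = CHF 55,172.00 × 0.08056130… = CHF 4,444.7282…
Total = CHF 55,172.00 + CHF 4,965.4800 + CHF 4,444.7282… = CHF 64,582.21

CHF 64,582.21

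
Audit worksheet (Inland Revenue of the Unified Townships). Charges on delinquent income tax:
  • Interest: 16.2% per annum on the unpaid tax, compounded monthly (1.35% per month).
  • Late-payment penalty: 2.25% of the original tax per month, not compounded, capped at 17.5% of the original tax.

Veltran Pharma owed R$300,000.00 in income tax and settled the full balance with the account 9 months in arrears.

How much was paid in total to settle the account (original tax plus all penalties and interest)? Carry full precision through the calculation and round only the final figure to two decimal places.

R$390,981.57

Penalty (uncapped): 9 × 2.25% × R$300,000.00 = R$60,750.00; cap = 17.5% × R$300,000.00 = R$52,500.00 → penalty = R$52,500.00
Interest: R$300,000.00 × ((1 + 0.0135)^9 − 1) = R$300,000.00 × 0.1282719… = R$38,481.5741…
Total = R$300,000.00 + R$52,500.0000 + R$38,481.5741… = R$390,981.57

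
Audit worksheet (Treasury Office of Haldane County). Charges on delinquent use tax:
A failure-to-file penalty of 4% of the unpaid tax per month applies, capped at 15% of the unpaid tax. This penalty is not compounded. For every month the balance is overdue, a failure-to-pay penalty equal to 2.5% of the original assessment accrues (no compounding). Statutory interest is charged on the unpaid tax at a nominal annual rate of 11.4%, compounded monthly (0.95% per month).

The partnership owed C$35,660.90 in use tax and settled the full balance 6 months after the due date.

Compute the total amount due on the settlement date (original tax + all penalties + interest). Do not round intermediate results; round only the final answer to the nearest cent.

C$48,440.73

Failure-to-file: 6 × 4% × C$35,660.90 = C$8,558.62…, capped at 15% × C$35,660.90 = C$5,349.14…
Failure-to-pay penalty: 6 × 2.5% × C$35,660.90 = C$5,349.14…
Interest: C$35,660.90 × ((1 + 0.0095)^6 − 1) = C$35,660.90 × 0.0583710… = C$2,081.5631…
Total = C$35,660.90 + C$10,698.2700 + C$2,081.5631… = C$48,440.73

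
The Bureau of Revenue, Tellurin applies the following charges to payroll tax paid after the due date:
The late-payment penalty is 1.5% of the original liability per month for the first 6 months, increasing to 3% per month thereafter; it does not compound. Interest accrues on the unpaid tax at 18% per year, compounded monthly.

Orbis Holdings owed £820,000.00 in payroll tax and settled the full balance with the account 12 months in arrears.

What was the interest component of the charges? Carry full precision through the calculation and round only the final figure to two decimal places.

Interest (18%/yr ÷ 12 = 1.5%/month): £820,000.00 × ((1 + 0.015)^12 − 1) = £160,406.9006…

£160,406.90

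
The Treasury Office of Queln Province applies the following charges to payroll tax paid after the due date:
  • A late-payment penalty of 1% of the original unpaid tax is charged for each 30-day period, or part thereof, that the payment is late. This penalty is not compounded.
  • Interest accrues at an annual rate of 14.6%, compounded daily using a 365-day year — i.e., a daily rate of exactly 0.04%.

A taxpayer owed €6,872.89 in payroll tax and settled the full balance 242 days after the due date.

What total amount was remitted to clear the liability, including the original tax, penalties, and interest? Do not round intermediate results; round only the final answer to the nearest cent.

€8,189.86

Penalty periods: ⌈242/30⌉ = 9; penalty = 9 × 1% × €6,872.89 = €618.56…
Interest: €6,872.89 × ((1 + 0.0004)^242 − 1) = €6,872.89 × 0.10161870… = €698.4142…
Total = €6,872.89 + €618.5601 + €698.4142… = €8,189.86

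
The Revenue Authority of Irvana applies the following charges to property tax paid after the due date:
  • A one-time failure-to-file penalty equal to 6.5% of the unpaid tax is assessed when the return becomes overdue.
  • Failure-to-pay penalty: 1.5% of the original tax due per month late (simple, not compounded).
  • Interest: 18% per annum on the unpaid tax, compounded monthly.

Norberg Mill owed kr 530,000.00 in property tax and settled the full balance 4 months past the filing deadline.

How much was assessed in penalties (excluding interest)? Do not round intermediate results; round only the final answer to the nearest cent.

Failure-to-file penalty: 6.5% × kr 530,000.00 = kr 34,450.00
Failure-to-pay penalty: 4 × 1.5% × kr 530,000.00 = kr 31,800.00
Total penalty = kr 34,450.00 + kr 31,800.00 = kr 66,250.00

kr 66,250.00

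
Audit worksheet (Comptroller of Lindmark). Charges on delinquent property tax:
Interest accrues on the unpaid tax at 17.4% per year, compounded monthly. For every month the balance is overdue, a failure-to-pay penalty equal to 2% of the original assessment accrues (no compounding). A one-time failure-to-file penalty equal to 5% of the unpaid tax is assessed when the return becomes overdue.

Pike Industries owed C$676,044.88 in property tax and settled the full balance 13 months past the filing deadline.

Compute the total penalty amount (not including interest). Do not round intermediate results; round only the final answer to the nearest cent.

Failure-to-file penalty: 5% × C$676,044.88 = C$33,802.24…
Failure-to-pay penalty = 2% × C$676,044.88 × 13 mo = C$175,771.67…
Total penalty = C$33,802.24… + C$175,771.67… = C$209,573.91

C$209,573.91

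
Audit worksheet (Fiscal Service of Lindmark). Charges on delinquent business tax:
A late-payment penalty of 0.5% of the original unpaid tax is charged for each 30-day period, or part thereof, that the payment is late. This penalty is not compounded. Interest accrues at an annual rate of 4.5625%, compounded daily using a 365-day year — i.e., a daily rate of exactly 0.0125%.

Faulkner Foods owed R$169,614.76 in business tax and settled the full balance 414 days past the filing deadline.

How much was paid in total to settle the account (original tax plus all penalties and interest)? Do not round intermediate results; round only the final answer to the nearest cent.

R$190,495.87

Penalty periods: ⌈414/30⌉ = 14; penalty = 14 × 0.5% × R$169,614.76 = R$11,873.03…
Interest: R$169,614.76 × ((1 + 0.000125)^414 − 1) = R$169,614.76 × 0.05310903… = R$9,008.0746…
Total = R$169,614.76 + R$11,873.0332 + R$9,008.0746… = R$190,495.87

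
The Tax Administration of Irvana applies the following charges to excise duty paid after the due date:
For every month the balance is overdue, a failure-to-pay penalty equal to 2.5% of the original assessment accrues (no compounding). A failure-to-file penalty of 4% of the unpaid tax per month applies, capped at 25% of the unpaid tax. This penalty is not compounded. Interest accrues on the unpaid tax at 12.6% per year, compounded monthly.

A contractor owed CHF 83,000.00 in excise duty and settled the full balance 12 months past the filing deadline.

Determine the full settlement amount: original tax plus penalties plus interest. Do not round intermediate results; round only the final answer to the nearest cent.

Failure-to-file: 12 × 4% × CHF 83,000.00 = CHF 39,840.00, capped at 25% × CHF 83,000.00 = CHF 20,750.00
Failure-to-pay penalty: 12 × 2.5% × CHF 83,000.00 = CHF 24,900.00
Interest (12.6%/yr ÷ 12 = 1.05%/month): CHF 83,000.00 × ((1 + 0.0105)^12 − 1) = CHF 11,083.5956…
Total = CHF 83,000.00 + CHF 45,650.0000 + CHF 11,083.5956… = CHF 139,733.60

CHF 139,733.60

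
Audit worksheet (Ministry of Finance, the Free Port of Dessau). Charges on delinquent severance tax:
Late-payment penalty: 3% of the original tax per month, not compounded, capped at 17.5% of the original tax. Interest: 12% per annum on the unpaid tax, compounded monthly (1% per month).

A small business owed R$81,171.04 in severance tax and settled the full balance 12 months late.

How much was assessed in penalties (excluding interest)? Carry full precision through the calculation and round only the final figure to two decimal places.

R$14,204.93

Penalty (uncapped): 12 × 3% × R$81,171.04 = R$29,221.57…; cap = 17.5% × R$81,171.04 = R$14,204.93… → penalty = R$14,204.93…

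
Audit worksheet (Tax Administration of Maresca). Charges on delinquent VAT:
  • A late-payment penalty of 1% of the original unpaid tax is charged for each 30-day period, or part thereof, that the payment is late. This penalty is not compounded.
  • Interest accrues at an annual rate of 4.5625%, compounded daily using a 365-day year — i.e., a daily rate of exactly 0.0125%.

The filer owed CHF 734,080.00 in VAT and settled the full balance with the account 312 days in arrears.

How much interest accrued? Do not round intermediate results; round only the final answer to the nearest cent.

CHF 29,192.86

Interest: CHF 734,080.00 × ((1 + 0.000125)^312 − 1) = CHF 734,080.00 × 0.03976795… = CHF 29,192.8563…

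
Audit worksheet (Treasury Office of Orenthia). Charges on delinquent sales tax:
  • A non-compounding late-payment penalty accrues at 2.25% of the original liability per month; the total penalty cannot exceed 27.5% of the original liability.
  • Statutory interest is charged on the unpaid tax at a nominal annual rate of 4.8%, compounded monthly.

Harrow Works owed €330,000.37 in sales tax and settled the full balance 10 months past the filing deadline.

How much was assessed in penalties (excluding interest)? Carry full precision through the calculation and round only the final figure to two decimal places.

Penalty: 10 × 2.25% × €330,000.37 = €74,250.08… (below the 27.5% cap of €90,750.10…)

€74,250.08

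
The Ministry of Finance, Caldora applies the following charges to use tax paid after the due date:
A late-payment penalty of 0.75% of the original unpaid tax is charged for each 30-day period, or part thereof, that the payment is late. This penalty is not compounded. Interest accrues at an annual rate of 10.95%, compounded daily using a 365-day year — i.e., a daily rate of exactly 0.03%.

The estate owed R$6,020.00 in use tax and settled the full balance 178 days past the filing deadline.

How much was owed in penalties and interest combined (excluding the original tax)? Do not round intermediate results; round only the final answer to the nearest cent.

R$601.06

Penalty periods: ⌈178/30⌉ = 6; penalty = 6 × 0.75% × R$6,020.00 = R$270.90
Interest: R$6,020.00 × ((1 + 0.0003)^178 − 1) = R$6,020.00 × 0.05484305… = R$330.1552…
Penalties + interest = R$270.9000 + R$330.1552… = R$601.06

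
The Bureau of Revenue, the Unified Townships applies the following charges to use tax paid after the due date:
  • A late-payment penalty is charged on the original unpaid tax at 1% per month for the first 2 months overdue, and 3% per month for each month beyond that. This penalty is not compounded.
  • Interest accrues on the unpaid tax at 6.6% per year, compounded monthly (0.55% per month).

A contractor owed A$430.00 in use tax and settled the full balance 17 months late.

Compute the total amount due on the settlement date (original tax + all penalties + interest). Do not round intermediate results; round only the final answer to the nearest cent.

A$674.12

Penalty, months 1–2: 2 × 1% × A$430.00 = A$8.60
Penalty, months 3–17: 15 × 3% × A$430.00 = A$193.50
Interest: A$430.00 × ((1 + 0.0055)^17 − 1) = A$430.00 × 0.0977293… = A$42.0236…
Total = A$430.00 + A$202.1000 + A$42.0236… = A$674.12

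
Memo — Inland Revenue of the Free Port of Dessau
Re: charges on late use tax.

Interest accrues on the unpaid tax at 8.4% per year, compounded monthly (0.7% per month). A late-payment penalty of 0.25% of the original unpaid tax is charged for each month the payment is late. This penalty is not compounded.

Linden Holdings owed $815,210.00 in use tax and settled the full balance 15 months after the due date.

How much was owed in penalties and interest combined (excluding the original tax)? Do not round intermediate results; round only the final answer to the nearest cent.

Late-payment penalty = 0.25% × $815,210.00 × 15 mo = $30,570.38…
Interest: $815,210.00 × ((1 + 0.007)^15 − 1) = $815,210.00 × 0.1103044… = $89,921.2446…
Penalties + interest = $30,570.3750 + $89,921.2446… = $120,491.62

$120,491.62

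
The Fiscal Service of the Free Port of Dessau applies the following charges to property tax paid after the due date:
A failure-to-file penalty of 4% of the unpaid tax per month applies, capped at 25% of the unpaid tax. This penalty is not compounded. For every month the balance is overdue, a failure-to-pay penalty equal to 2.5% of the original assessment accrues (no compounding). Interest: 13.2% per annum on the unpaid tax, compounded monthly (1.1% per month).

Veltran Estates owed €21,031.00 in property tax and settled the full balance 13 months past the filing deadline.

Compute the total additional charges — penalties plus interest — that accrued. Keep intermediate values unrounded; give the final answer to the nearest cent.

Failure-to-file: 13 × 4% × €21,031.00 = €10,936.12, capped at 25% × €21,031.00 = €5,257.75
Failure-to-pay penalty: 13 × 2.5% × €21,031.00 = €6,835.08…
Interest: €21,031.00 × ((1 + 0.011)^13 − 1) = €21,031.00 × 0.1528293… = €3,214.1539…
Penalties + interest = €12,092.8250 + €3,214.1539… = €15,306.98

€15,306.98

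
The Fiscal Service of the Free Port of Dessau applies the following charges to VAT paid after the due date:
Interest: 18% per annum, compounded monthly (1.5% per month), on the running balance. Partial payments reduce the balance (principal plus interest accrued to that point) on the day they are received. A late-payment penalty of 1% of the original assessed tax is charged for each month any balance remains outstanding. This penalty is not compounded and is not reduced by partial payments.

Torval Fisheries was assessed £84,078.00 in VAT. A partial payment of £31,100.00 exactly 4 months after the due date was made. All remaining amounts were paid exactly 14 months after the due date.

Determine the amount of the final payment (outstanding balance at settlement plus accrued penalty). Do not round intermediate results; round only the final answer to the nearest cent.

£79,241.66

Balance at month 4: £84,078.0000 × (1 + 0.015)^4 = £89,237.3246…
After £31,100.00 payment: £89,237.3246… − £31,100.00 = £58,137.3246…
Balance at month 14: £58,137.3246… × (1 + 0.015)^10 = £67,470.7387…
Penalty: 14 × 1% × £84,078.00 = £11,770.92
Final settlement = outstanding balance + penalty = £67,470.7387… + £11,770.92 = £79,241.66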